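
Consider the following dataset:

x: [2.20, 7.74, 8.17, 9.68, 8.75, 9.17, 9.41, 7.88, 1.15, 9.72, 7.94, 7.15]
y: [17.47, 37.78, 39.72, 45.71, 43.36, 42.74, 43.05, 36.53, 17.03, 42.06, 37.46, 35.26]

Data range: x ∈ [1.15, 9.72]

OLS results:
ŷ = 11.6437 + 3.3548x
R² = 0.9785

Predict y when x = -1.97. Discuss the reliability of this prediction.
ŷ = 5.0347, but this is extrapolation (below the data range [1.15, 9.72]) and may be unreliable.

Prediction calculation:
ŷ = 11.6437 + 3.3548 × (-1.97)
ŷ = 5.0347

Reliability:
- Data range: x ∈ [1.15, 9.72]
- Prediction point: x = -1.97 is 3.12 units below the observed range → this is EXTRAPOLATION, not interpolation

Why that matters here:
- There are no observations near this x to validate the fitted line there
- Real relationships often flatten, saturate, or turn nonlinear at extremes
- The linear relationship may not hold outside the observed range

A defensible statement: 'if the linear trend continued to x = -1.97, y would be about 5.0347' — the premise is untested.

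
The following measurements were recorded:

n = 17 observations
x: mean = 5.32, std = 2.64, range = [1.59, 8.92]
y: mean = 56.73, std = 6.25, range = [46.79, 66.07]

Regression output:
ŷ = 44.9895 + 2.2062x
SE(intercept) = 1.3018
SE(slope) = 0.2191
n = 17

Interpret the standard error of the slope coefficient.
SE(slope) = 0.2191 measures the uncertainty in the estimated slope. The coefficient is estimated precisely (SE/|β̂₁| = 9.9%).

SE(β̂₁) = s / √Sxx, where s is the residual standard deviation and Sxx = Σ(x − x̄)². It is the yardstick for how far β̂₁ = 2.2062 could plausibly be from the true slope.

Relative precision:
- SE / |β̂₁| = 0.2191 / 2.2062 = 9.9%
- Rule of thumb (under 20%: precise; 20% to under 50%: moderately precise; 50% or more: imprecise) → precise

Link to the t-test: t = β̂₁ / SE(β̂₁) = 2.2062 / 0.2191 = 10.0694, the statistic for H₀: β₁ = 0.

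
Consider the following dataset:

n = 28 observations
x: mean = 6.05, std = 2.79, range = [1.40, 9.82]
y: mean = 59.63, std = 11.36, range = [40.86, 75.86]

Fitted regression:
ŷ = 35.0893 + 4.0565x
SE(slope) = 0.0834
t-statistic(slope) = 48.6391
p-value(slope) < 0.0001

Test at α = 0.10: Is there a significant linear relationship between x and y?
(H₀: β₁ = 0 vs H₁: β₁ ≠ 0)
Reject H₀: p-value < 0.0001 < α = 0.10. The linear relationship is significant at the 10% level.

Hypothesis test for the slope coefficient:

H₀: β₁ = 0 (no linear relationship)
H₁: β₁ ≠ 0 (linear relationship exists)

Test statistic: t = β̂₁ / SE(β̂₁) = 4.0565 / 0.0834 = 48.6391

With df = 26, the two-sided p-value for |t| = 48.6391 is <0.0001.

Decision rule: reject H₀ if p-value < α.
p-value < 0.0001 < α = 0.10 → reject H₀.

At α = 0.10 the data do provide convincing evidence of a nonzero slope.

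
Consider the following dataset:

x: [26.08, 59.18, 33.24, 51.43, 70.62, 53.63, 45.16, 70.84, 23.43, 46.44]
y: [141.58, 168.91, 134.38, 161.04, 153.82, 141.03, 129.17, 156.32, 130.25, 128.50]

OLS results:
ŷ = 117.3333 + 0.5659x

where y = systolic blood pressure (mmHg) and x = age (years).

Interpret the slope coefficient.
For each additional year of age, predicted blood pressure increases by approximately 0.5659 mmHg.

The slope β₁ = 0.5659 gives the rate at which the fitted blood pressure changes with age.

Interpretation:
- Age up by 1 year → predicted blood pressure increases by 0.5659 mmHg
- This is a linear approximation: the same per-unit change is assumed across the whole observed x range
- The sign (+) gives the direction; the magnitude 0.5659 gives the size of the effect per year

(β₀ = 117.3333 is the fitted value at x = 0 and is not part of the slope interpretation.)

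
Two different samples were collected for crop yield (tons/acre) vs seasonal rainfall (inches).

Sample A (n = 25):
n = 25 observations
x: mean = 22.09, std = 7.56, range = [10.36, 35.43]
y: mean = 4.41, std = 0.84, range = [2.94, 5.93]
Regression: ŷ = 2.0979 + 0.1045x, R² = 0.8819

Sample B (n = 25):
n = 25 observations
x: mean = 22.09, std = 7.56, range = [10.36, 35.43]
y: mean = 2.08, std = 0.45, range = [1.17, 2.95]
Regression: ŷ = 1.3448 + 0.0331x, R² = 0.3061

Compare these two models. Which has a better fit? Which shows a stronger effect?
Model A has the better fit (R² = 0.8819 vs 0.3061). Model A shows the stronger effect (|β₁| = 0.1045 vs 0.0331).

Model Comparison:

Goodness of fit (R²):
- Model A: R² = 0.8819 → 88.19% of variance in crop yield explained
- Model B: R² = 0.3061 → 30.61% of variance in crop yield explained
- 0.8819 > 0.3061 → Model A has the better fit

Which has the larger per-inch effect? (|β₁|)
- Model A: β₁ = 0.1045 → predicted crop yield rises 0.1045 tons/acre per additional inch of rainfall
- Model B: β₁ = 0.0331 → predicted crop yield rises 0.0331 tons/acre per additional inch of rainfall
- |0.1045| > |0.0331| → Model A shows the stronger marginal effect

Note: A better fit (higher R²) doesn't necessarily mean a more important relationship.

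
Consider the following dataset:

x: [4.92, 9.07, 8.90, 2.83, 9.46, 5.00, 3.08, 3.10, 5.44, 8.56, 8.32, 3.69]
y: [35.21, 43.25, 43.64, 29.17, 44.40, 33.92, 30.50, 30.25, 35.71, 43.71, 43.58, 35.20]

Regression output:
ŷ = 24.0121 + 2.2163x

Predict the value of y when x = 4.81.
ŷ = 34.6725

Plug x = 4.81 into the fitted line:

ŷ = 24.0121 + 2.2163 × 4.81
ŷ = 24.0121 + 10.6604
ŷ = 34.6725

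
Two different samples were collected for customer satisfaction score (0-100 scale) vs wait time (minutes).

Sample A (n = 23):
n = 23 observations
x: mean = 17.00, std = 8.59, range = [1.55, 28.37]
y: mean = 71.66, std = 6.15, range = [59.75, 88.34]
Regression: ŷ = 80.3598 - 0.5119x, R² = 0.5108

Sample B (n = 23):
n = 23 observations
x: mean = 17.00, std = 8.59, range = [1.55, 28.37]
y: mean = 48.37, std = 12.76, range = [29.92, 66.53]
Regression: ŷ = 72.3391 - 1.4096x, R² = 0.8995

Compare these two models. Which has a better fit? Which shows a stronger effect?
Model B has the better fit (R² = 0.8995 vs 0.5108). Model B shows the stronger effect (|β₁| = 1.4096 vs 0.5119).

Model Comparison:

Which explains more variance? (R²)
- Model A: R² = 0.5108 → 51.08% of variance in satisfaction score explained
- Model B: R² = 0.8995 → 89.95% of variance in satisfaction score explained
- 0.8995 > 0.5108 → Model B has the better fit

Which has the larger per-minute effect? (|β₁|)
- Model A: β₁ = -0.5119 → predicted satisfaction score falls 0.5119 points per additional minute of wait time
- Model B: β₁ = -1.4096 → predicted satisfaction score falls 1.4096 points per additional minute of wait time
- |-0.5119| < |-1.4096| → Model B shows the stronger marginal effect

Note: A steeper slope doesn't make a better model if the scatter around the line is large.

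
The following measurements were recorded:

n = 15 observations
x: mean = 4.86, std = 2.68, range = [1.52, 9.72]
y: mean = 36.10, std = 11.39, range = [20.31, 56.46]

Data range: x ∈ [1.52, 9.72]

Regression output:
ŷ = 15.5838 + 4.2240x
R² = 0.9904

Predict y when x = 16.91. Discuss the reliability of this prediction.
ŷ = 87.0116 (extrapolation — x = 16.91 lies outside [1.52, 9.72], so reliability is low).

Prediction calculation:
ŷ = 15.5838 + 4.2240 × 16.91
ŷ = 87.0116

Reliability:
- Data range: x ∈ [1.52, 9.72]
- Prediction point: x = 16.91 is 7.19 units above the observed range → this is EXTRAPOLATION, not interpolation

Why that matters here:
- R² describes fit only over the sampled x values; it says nothing about behaviour beyond them
- There are no observations near this x to validate the fitted line there
- The standard error of prediction grows with (x − x̄)², and x = 16.91 is far from x̄ = 4.86

Report the number if required, but flag clearly that it is an extrapolation.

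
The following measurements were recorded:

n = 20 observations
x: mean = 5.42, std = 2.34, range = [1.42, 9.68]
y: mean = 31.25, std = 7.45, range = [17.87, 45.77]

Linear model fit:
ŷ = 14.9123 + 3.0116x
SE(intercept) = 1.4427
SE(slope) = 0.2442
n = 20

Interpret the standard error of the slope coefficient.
SE(slope) = 0.2442 measures the uncertainty in the estimated slope. The coefficient is estimated precisely (SE/|β̂₁| = 8.1%).

SE(β̂₁) = s / √Sxx, where s is the residual standard deviation and Sxx = Σ(x − x̄)². It is the yardstick for how far β̂₁ = 3.0116 could plausibly be from the true slope.

Relative precision:
- SE / |β̂₁| = 0.2442 / 3.0116 = 8.1%
- Rule of thumb (under 20%: precise; 20% to under 50%: moderately precise; 50% or more: imprecise) → precise

Link to interval estimation: a confidence interval for β₁ is β̂₁ ± t* × 0.2442, so SE sets the half-width per unit of t*.

What drives SE(β̂₁): wider spread of x values → smaller SE.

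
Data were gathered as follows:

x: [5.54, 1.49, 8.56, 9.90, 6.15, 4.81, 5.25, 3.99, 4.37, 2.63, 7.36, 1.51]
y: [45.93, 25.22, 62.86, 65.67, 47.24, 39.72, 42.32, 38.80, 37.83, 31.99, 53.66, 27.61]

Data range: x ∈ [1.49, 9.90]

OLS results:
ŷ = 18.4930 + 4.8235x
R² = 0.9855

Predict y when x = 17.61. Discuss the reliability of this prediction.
ŷ = 103.4348, but this is extrapolation (above the data range [1.49, 9.90]) and may be unreliable.

Prediction calculation:
ŷ = 18.4930 + 4.8235 × 17.61
ŷ = 103.4348

Reliability:
- Data range: x ∈ [1.49, 9.90]
- Prediction point: x = 17.61 is 7.71 units above the observed range → this is EXTRAPOLATION, not interpolation

Why that matters here:
- R² describes fit only over the sampled x values; it says nothing about behaviour beyond them
- The standard error of prediction grows with (x − x̄)², and x = 17.61 is far from x̄ = 5.13

Report the number if required, but flag clearly that it is an extrapolation.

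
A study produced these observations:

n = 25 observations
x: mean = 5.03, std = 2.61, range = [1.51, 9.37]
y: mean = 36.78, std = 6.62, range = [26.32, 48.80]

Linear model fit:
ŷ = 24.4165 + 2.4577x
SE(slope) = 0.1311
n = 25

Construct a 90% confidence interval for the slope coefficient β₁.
The 90% CI for β₁ is (2.2330, 2.6824)

Confidence interval for the slope:

The 90% CI for β₁ is: β̂₁ ± t*(α/2, n-2) × SE(β̂₁)

Step 1: Find critical t-value
- Confidence level = 0.9
- Degrees of freedom = n - 2 = 25 - 2 = 23
- t*(α/2, 23) = 1.7139

Step 2: Calculate margin of error
Margin = 1.7139 × 0.1311 = 0.2247

Step 3: Construct interval
CI = 2.4577 ± 0.2247
CI = (2.2330, 2.6824)

Interpretation: We are 90% confident that the true slope β₁ lies between 2.2330 and 2.6824.
Both endpoints are positive, so the data support a genuinely positive slope at this confidence level.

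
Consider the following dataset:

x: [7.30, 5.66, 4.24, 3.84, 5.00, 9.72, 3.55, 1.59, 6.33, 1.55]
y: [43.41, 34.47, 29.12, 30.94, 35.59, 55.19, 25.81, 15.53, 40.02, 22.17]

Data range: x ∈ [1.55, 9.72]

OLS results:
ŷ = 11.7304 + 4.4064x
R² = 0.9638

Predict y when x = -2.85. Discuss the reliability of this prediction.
The equation gives ŷ = -0.8278; however x = -2.85 is 4.40 units below the observed range, so this extrapolated value should not be trusted.

Prediction calculation:
ŷ = 11.7304 + 4.4064 × (-2.85)
ŷ = -0.8278

Reliability:
- Data range: x ∈ [1.55, 9.72]
- Prediction point: x = -2.85 is 4.40 units below the observed range → this is EXTRAPOLATION, not interpolation

Why that matters here:
- The linear relationship may not hold outside the observed range
- Real relationships often flatten, saturate, or turn nonlinear at extremes
- R² describes fit only over the sampled x values; it says nothing about behaviour beyond them

The R² = 0.9638 only validates the fit within [1.55, 9.72]; treat ŷ = -0.8278 with caution.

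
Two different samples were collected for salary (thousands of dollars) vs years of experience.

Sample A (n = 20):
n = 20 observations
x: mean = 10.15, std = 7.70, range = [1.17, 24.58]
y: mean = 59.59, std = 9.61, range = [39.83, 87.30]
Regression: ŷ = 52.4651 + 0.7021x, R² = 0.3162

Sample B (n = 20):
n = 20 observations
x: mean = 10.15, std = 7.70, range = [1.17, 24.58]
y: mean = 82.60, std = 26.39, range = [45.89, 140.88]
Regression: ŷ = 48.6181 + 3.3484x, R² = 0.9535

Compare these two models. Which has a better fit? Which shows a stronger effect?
Model B has the better fit (R² = 0.9535 vs 0.3162). Model B shows the stronger effect (|β₁| = 3.3484 vs 0.7021).

Model Comparison:

Goodness of fit (R²):
- Model A: R² = 0.3162 → 31.62% of variance in salary explained
- Model B: R² = 0.9535 → 95.35% of variance in salary explained
- 0.9535 > 0.3162 → Model B has the better fit

Strength of effect — compare |β₁|:
- Model A: β₁ = 0.7021 → predicted salary rises 0.7021 thousand dollars per additional year of experience
- Model B: β₁ = 3.3484 → predicted salary rises 3.3484 thousand dollars per additional year of experience
- |0.7021| < |3.3484| → Model B shows the stronger marginal effect

Note: The two samples could reflect different populations, time periods, or measurement quality.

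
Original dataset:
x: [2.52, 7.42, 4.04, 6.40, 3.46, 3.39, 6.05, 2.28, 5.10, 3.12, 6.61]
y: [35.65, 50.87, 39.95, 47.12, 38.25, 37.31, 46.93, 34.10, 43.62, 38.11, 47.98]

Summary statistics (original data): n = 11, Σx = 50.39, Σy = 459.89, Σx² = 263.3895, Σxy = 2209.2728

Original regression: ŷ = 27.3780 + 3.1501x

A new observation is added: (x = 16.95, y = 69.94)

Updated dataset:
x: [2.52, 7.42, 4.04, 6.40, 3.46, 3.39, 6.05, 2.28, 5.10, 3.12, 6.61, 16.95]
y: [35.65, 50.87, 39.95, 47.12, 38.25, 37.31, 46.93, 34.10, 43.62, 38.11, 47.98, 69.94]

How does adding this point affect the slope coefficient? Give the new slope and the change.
The slope changes from 3.1501 to 2.4394 (change of -0.7107, or -22.6%).

x = 16.95 lies well outside the original x-range [2.28, 7.42] (x̄ ≈ 4.58), so this observation has high leverage and can move the slope substantially.

Step 1: Update the sums with the new point (n goes from 11 to 12)
Σx  = 50.39 + 16.95 = 67.34
Σy  = 459.89 + 69.94 = 529.83
Σx² = 263.3895 + 16.95² = 263.3895 + 287.3025 = 550.6920
Σxy = 2209.2728 + 16.95×69.94 = 2209.2728 + 1185.4830 = 3394.7558

Step 2: Recompute the slope with b₁ = (nΣxy − ΣxΣy) / (nΣx² − (Σx)²)
Numerator   = 12×3394.7558 − 67.34×529.83 = 40737.0696 − 35678.7522 = 5058.3174
Denominator = 12×550.6920 − 67.34² = 6608.3040 − 4534.6756 = 2073.6284
b₁(new) = 5058.3174 / 2073.6284 = 2.4394

(Same formula on the original sums: (11×2209.2728 − 50.39×459.89) / (11×263.3895 − 50.39²) = 1128.1437 / 358.1324 = 3.1501, matching the given fit.)

Step 3: Change in slope
Δβ₁ = 2.4394 − 3.1501 = -0.7107
Relative change = -0.7107 / 3.1501 × 100% = -22.6%
→ the slope decreases when the point is added.

A high-leverage point only changes the slope if it is off the original line; here y = 69.94 is below the original trend, so the slope decreases.
In practice: investigate whether it comes from the same population as the rest of the sample.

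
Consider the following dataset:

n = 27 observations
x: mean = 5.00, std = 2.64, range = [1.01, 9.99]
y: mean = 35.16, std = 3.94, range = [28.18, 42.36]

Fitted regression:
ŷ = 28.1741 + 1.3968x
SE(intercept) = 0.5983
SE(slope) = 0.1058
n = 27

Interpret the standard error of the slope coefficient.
SE(slope) = 0.1058 measures the uncertainty in the estimated slope. The coefficient is estimated precisely (SE/|β̂₁| = 7.6%).

SE(β̂₁) = 0.1058 says: if we drew many samples of n = 27 from the same population and refit each time, the fitted slopes would scatter with a standard deviation of roughly 0.1058 around the true β₁.

Relative precision:
- SE / |β̂₁| = 0.1058 / 1.3968 = 7.6%
- Rule of thumb (under 20%: precise; 20% to under 50%: moderately precise; 50% or more: imprecise) → precise

Link to the t-test: t = β̂₁ / SE(β̂₁) = 1.3968 / 0.1058 = 13.2023, the statistic for H₀: β₁ = 0.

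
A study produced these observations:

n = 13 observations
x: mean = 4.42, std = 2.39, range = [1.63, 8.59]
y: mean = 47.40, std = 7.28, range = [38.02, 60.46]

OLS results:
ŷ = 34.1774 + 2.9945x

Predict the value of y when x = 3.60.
ŷ = 44.9576

Plug x = 3.60 into the fitted line:

ŷ = 34.1774 + 2.9945 × 3.60
ŷ = 34.1774 + 10.7802
ŷ = 44.9576

This is the fitted mean response at that x — an individual observation would come with a wider prediction interval.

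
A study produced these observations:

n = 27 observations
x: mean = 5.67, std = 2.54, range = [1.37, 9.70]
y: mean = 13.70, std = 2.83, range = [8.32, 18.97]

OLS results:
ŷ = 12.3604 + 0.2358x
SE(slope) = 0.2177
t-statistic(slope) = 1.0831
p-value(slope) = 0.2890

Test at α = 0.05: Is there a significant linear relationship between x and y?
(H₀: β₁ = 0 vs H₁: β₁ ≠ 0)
Fail to reject H₀: p-value = 0.2890 ≥ α = 0.05. The linear relationship is not significant at the 5% level.

Hypothesis test for the slope coefficient:

H₀: β₁ = 0 (no linear relationship)
H₁: β₁ ≠ 0 (linear relationship exists)

Test statistic: t = β̂₁ / SE(β̂₁) = 0.2358 / 0.2177 = 1.0831

With df = 25, the two-sided p-value for |t| = 1.0831 is 0.2890.

Decision rule: reject H₀ if p-value < α.
p-value = 0.2890 ≥ α = 0.05 → fail to reject H₀.

There is not sufficient evidence at the 5% significance level to conclude that a linear relationship exists between x and y.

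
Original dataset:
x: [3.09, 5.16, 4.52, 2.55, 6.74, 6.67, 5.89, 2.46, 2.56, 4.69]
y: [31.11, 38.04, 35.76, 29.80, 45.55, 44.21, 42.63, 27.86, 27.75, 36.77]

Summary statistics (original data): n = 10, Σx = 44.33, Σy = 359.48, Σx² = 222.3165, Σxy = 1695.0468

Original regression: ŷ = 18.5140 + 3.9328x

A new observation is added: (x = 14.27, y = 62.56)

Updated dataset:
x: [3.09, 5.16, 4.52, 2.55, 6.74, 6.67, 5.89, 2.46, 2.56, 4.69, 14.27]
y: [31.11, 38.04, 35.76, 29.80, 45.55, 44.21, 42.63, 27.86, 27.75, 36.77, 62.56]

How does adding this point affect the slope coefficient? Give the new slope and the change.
The slope changes from 3.9328 to 2.9837 (change of -0.9491, or -24.1%).

x = 14.27 lies well outside the original x-range [2.46, 6.74] (x̄ ≈ 4.43), so this observation has high leverage and can move the slope substantially.

Step 1: Update the sums with the new point (n goes from 10 to 11)
Σx  = 44.33 + 14.27 = 58.60
Σy  = 359.48 + 62.56 = 422.04
Σx² = 222.3165 + 14.27² = 222.3165 + 203.6329 = 425.9494
Σxy = 1695.0468 + 14.27×62.56 = 1695.0468 + 892.7312 = 2587.7780

Step 2: Recompute the slope with b₁ = (nΣxy − ΣxΣy) / (nΣx² − (Σx)²)
Numerator   = 11×2587.7780 − 58.60×422.04 = 28465.5580 − 24731.5440 = 3734.0140
Denominator = 11×425.9494 − 58.60² = 4685.4434 − 3433.9600 = 1251.4834
b₁(new) = 3734.0140 / 1251.4834 = 2.9837

(Same formula on the original sums: (10×1695.0468 − 44.33×359.48) / (10×222.3165 − 44.33²) = 1014.7196 / 258.0161 = 3.9328, matching the given fit.)

Step 3: Change in slope
Δβ₁ = 2.9837 − 3.9328 = -0.9491
Relative change = -0.9491 / 3.9328 × 100% = -24.1%
→ the slope decreases when the point is added.

Because the point sits below the extension of the original line at a high-leverage x, it tilts the fit down.
In practice: examine leverage (hᵢ) and Cook's distance rather than deleting it automatically; check such a point for data-entry or measurement error.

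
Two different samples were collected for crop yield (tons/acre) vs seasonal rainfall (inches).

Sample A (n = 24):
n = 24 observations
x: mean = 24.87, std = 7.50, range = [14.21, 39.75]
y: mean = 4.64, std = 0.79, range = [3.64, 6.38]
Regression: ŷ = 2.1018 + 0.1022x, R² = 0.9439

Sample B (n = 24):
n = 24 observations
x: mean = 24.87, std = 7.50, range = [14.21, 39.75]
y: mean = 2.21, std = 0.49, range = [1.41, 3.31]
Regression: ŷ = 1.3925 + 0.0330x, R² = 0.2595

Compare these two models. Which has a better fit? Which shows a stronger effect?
Model A has the better fit (R² = 0.9439 vs 0.2595). Model A shows the stronger effect (|β₁| = 0.1022 vs 0.0330).

Model Comparison:

Goodness of fit (R²):
- Model A: R² = 0.9439 → 94.39% of variance in crop yield explained
- Model B: R² = 0.2595 → 25.95% of variance in crop yield explained
- 0.9439 > 0.2595 → Model A has the better fit

Which has the larger per-inch effect? (|β₁|)
- Model A: β₁ = 0.1022 → predicted crop yield rises 0.1022 tons/acre per additional inch of rainfall
- Model B: β₁ = 0.0330 → predicted crop yield rises 0.0330 tons/acre per additional inch of rainfall
- |0.1022| > |0.0330| → Model A shows the stronger marginal effect

Note: The two samples could reflect different populations, time periods, or measurement quality.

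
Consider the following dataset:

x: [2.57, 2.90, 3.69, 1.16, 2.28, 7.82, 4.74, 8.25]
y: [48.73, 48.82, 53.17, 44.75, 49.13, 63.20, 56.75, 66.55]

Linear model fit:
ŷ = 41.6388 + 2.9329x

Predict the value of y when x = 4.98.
ŷ = 56.2446

x = 4.98 lies inside the observed range [1.16, 8.25], so the fitted equation applies directly:

ŷ = 41.6388 + 2.9329 × 4.98
ŷ = 41.6388 + 14.6058
ŷ = 56.2446

This is the fitted mean response at that x — an individual observation would come with a wider prediction interval.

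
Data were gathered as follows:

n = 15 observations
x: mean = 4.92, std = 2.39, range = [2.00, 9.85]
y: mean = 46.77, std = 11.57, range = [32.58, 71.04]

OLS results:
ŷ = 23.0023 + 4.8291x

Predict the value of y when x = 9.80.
ŷ = 70.3275

To predict y for x = 9.80, substitute into the regression equation:

ŷ = 23.0023 + 4.8291 × 9.80
ŷ = 23.0023 + 47.3252
ŷ = 70.3275

This is the fitted mean response at that x — an individual observation would come with a wider prediction interval.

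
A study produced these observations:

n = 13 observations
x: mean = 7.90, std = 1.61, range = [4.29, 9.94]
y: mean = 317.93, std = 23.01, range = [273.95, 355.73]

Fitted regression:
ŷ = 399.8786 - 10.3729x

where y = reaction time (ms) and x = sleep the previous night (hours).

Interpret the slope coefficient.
On average, reaction time is about 10.3729 ms lower for every extra hour of sleep.

The slope β₁ = -10.3729 gives the rate at which the fitted reaction time changes with sleep.

Interpretation:
- Sleep up by 1 hour → predicted reaction time decreases by 10.3729 ms
- This is a linear approximation: the same per-unit change is assumed across the whole observed x range

The intercept β₀ = 399.8786 is the predicted reaction time when sleep = 0; since the smallest observed x is 4.29, this is an extrapolation and mainly anchors the line.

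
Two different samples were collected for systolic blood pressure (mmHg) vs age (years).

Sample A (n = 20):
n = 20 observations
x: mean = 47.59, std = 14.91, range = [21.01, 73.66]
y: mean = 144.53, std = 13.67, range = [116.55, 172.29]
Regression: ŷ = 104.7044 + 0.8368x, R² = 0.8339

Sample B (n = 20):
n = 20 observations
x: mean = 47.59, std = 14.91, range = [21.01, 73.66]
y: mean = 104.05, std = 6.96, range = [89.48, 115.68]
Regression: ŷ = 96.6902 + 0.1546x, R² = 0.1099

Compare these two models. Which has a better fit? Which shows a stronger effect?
Model A has the better fit (R² = 0.8339 vs 0.1099). Model A shows the stronger effect (|β₁| = 0.8368 vs 0.1546).

Model Comparison:

Fit — compare R²:
- Model A: R² = 0.8339 → 83.39% of variance in blood pressure explained
- Model B: R² = 0.1099 → 10.99% of variance in blood pressure explained
- 0.8339 > 0.1099 → Model A has the better fit

Strength of effect — compare |β₁|:
- Model A: β₁ = 0.8368 → predicted blood pressure rises 0.8368 mmHg per additional year of age
- Model B: β₁ = 0.1546 → predicted blood pressure rises 0.1546 mmHg per additional year of age
- |0.8368| > |0.1546| → Model A shows the stronger marginal effect

Note: The two samples could reflect different populations, time periods, or measurement quality.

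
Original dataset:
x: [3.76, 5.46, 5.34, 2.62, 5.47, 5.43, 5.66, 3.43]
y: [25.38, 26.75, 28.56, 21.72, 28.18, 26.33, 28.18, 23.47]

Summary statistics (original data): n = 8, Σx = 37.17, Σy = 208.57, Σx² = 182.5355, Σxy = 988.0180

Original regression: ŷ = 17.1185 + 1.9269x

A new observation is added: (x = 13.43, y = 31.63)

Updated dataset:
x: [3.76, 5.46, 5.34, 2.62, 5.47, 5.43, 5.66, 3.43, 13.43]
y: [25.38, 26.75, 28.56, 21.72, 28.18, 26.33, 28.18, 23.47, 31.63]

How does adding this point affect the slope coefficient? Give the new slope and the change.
New slope β₁ = 0.7951 versus 1.9269 before: a change of -1.1318 (-58.7%).

The new point has HIGH LEVERAGE: x = 13.43 is far from the original mean x̄ = 37.17/8 ≈ 4.65 (original range [2.62, 5.66]).

Step 1: Update the sums with the new point (n goes from 8 to 9)
Σx  = 37.17 + 13.43 = 50.60
Σy  = 208.57 + 31.63 = 240.20
Σx² = 182.5355 + 13.43² = 182.5355 + 180.3649 = 362.9004
Σxy = 988.0180 + 13.43×31.63 = 988.0180 + 424.7909 = 1412.8089

Step 2: Recompute the slope with b₁ = (nΣxy − ΣxΣy) / (nΣx² − (Σx)²)
Numerator   = 9×1412.8089 − 50.60×240.20 = 12715.2801 − 12154.1200 = 561.1601
Denominator = 9×362.9004 − 50.60² = 3266.1036 − 2560.3600 = 705.7436
b₁(new) = 561.1601 / 705.7436 = 0.7951

(Same formula on the original sums: (8×988.0180 − 37.17×208.57) / (8×182.5355 − 37.17²) = 151.5971 / 78.6751 = 1.9269, matching the given fit.)

Step 3: Change in slope
Δβ₁ = 0.7951 − 1.9269 = -1.1318
Relative change = -1.1318 / 1.9269 × 100% = -58.7%
→ the slope decreases when the point is added.

Because the point sits below the extension of the original line at a high-leverage x, it tilts the fit down.
In practice: check such a point for data-entry or measurement error.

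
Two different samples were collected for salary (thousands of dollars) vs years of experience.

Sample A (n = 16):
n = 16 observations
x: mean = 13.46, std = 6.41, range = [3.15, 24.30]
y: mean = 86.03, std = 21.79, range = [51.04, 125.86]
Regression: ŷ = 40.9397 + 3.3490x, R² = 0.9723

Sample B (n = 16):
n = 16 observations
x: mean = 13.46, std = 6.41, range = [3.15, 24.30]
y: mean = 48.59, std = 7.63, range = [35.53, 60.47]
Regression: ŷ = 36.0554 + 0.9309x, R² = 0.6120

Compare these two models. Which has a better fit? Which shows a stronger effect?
Model A has the better fit (R² = 0.9723 vs 0.6120). Model A shows the stronger effect (|β₁| = 3.3490 vs 0.9309).

Model Comparison:

Fit — compare R²:
- Model A: R² = 0.9723 → 97.23% of variance in salary explained
- Model B: R² = 0.6120 → 61.20% of variance in salary explained
- 0.9723 > 0.6120 → Model A has the better fit

Strength of effect — compare |β₁|:
- Model A: β₁ = 3.3490 → predicted salary rises 3.3490 thousand dollars per additional year of experience
- Model B: β₁ = 0.9309 → predicted salary rises 0.9309 thousand dollars per additional year of experience
- |3.3490| > |0.9309| → Model A shows the stronger marginal effect

Note: A better fit (higher R²) doesn't necessarily mean a more important relationship.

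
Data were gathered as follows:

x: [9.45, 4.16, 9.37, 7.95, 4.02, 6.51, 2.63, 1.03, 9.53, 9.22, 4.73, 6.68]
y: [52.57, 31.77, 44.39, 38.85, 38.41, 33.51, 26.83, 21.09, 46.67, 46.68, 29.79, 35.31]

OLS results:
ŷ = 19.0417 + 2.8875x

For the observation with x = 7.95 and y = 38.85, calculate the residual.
Residual = -3.1473

The residual is the difference between the actual value and the predicted value:

Residual = y - ŷ

Step 1: Calculate predicted value
ŷ = 19.0417 + 2.8875 × 7.95
ŷ = 41.9973

Step 2: Calculate residual
Residual = 38.85 - 41.9973
Residual = -3.1473

Interpretation: the model overestimates the actual value by 3.1473 at this point (negative residual → observation lies below the fitted line).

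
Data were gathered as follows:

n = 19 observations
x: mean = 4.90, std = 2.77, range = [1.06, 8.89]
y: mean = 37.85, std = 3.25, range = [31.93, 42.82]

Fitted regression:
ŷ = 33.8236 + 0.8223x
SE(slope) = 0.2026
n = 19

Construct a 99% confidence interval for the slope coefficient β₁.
The 99% CI for β₁ is (0.2351, 1.4095)

Confidence interval for the slope:

The 99% CI for β₁ is: β̂₁ ± t*(α/2, n-2) × SE(β̂₁)

Step 1: Find critical t-value
- Confidence level = 0.99
- Degrees of freedom = n - 2 = 19 - 2 = 17
- t*(α/2, 17) = 2.8982

Step 2: Calculate margin of error
Margin = 2.8982 × 0.2026 = 0.5872

Step 3: Construct interval
CI = 0.8223 ± 0.5872
CI = (0.2351, 1.4095)

Interpretation: We are 99% confident that the true slope β₁ lies between 0.2351 and 1.4095.
Both endpoints are positive, so the data support a genuinely positive slope at this confidence level.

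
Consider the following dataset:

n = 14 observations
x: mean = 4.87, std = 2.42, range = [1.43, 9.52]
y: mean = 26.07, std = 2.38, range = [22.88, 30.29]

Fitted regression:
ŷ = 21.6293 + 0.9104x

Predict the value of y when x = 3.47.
ŷ = 24.7884

To predict y for x = 3.47, substitute into the regression equation:

ŷ = 21.6293 + 0.9104 × 3.47
ŷ = 21.6293 + 3.1591
ŷ = 24.7884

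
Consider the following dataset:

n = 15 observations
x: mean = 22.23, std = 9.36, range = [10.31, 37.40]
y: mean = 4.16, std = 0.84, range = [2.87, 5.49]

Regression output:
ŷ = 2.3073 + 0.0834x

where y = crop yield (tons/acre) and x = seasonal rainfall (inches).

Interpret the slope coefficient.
An increase of one inch in rainfall is associated with a 0.0834 tons/acre increase in predicted crop yield.

β₁ = 0.0834 is the change in predicted crop yield (tons/acre) per additional inch of rainfall.

Interpretation:
- Rainfall up by 1 inch → predicted crop yield increases by 0.0834 tons/acre
- The effect is assumed constant over the observed range of x (linearity)

The intercept β₀ = 2.3073 is the predicted crop yield when rainfall = 0; since the smallest observed x is 10.31, this is an extrapolation and mainly anchors the line.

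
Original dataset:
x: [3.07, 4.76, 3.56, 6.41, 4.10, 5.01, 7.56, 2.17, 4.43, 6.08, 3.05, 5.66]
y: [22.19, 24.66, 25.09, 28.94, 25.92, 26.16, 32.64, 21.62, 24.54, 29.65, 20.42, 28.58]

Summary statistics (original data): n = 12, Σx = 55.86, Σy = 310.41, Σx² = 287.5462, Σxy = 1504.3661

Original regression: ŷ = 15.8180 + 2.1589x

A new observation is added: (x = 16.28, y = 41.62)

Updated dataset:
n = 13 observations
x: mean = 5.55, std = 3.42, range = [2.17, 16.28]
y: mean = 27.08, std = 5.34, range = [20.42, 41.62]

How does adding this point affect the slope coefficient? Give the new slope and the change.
The slope changes from 2.1589 to 1.5003 (change of -0.6586, or -30.5%).

x = 16.28 lies well outside the original x-range [2.17, 7.56] (x̄ ≈ 4.66), so this observation has high leverage and can move the slope substantially.

Step 1: Update the sums with the new point (n goes from 12 to 13)
Σx  = 55.86 + 16.28 = 72.14
Σy  = 310.41 + 41.62 = 352.03
Σx² = 287.5462 + 16.28² = 287.5462 + 265.0384 = 552.5846
Σxy = 1504.3661 + 16.28×41.62 = 1504.3661 + 677.5736 = 2181.9397

Step 2: Recompute the slope with b₁ = (nΣxy − ΣxΣy) / (nΣx² − (Σx)²)
Numerator   = 13×2181.9397 − 72.14×352.03 = 28365.2161 − 25395.4442 = 2969.7719
Denominator = 13×552.5846 − 72.14² = 7183.5998 − 5204.1796 = 1979.4202
b₁(new) = 2969.7719 / 1979.4202 = 1.5003

(Same formula on the original sums: (12×1504.3661 − 55.86×310.41) / (12×287.5462 − 55.86²) = 712.8906 / 330.2148 = 2.1589, matching the given fit.)

Step 3: Change in slope
Δβ₁ = 1.5003 − 2.1589 = -0.6586
Relative change = -0.6586 / 2.1589 × 100% = -30.5%
→ the slope decreases when the point is added.

A high-leverage point only changes the slope if it is off the original line; here y = 41.62 is below the original trend, so the slope decreases.
In practice: investigate whether it comes from the same population as the rest of the sample; examine leverage (hᵢ) and Cook's distance rather than deleting it automatically.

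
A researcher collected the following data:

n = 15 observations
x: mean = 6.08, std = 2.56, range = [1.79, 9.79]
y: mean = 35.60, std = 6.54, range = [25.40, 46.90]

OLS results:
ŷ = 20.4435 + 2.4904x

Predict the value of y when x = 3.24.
ŷ = 28.5124

Plug x = 3.24 into the fitted line:

ŷ = 20.4435 + 2.4904 × 3.24
ŷ = 20.4435 + 8.0689
ŷ = 28.5124

This is a point prediction; actual observations scatter around it by roughly the residual standard deviation.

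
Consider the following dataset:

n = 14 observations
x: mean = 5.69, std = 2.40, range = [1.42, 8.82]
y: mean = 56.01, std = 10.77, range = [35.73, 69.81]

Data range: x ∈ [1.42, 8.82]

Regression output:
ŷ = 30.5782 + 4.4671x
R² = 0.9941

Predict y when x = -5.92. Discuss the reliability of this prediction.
ŷ = 4.1330, but this is extrapolation (below the data range [1.42, 8.82]) and may be unreliable.

Prediction calculation:
ŷ = 30.5782 + 4.4671 × (-5.92)
ŷ = 4.1330

Reliability:
- Data range: x ∈ [1.42, 8.82]
- Prediction point: x = -5.92 is 7.34 units below the observed range → this is EXTRAPOLATION, not interpolation

Why that matters here:
- There are no observations near this x to validate the fitted line there
- R² describes fit only over the sampled x values; it says nothing about behaviour beyond them

The R² = 0.9941 only validates the fit within [1.42, 8.82]; treat ŷ = 4.1330 with caution.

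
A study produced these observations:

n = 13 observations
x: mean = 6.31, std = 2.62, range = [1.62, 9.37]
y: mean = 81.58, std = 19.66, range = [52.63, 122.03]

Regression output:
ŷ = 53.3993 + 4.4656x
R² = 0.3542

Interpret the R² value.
About 35.42% of the variability in y is accounted for by the regression on x (R² = 0.3542) — a moderate linear fit.

R² (coefficient of determination) measures the proportion of variance in y explained by the regression model.

Here R² = 0.3542:
- Explained: 35.42% of the variation in y
- Unexplained (residual): 100% − 35.42% = 64.58%
- Rule of thumb (below 0.3 weak; 0.3 to below 0.7 moderate; 0.7 and above strong) → moderate

Equivalently, for simple linear regression R² = r², so |r| = √0.3542 ≈ 0.5951.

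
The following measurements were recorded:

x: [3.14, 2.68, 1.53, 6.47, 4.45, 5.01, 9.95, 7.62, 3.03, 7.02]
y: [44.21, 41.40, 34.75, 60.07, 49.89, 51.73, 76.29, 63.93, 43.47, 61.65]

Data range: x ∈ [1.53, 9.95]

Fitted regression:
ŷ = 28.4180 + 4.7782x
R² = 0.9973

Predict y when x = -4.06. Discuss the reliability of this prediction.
The equation gives ŷ = 9.0185; however x = -4.06 is 5.59 units below the observed range, so this extrapolated value should not be trusted.

Prediction calculation:
ŷ = 28.4180 + 4.7782 × (-4.06)
ŷ = 9.0185

Reliability:
- Data range: x ∈ [1.53, 9.95]
- Prediction point: x = -4.06 is 5.59 units below the observed range → this is EXTRAPOLATION, not interpolation

Why that matters here:
- R² describes fit only over the sampled x values; it says nothing about behaviour beyond them
- Real relationships often flatten, saturate, or turn nonlinear at extremes

A defensible statement: 'if the linear trend continued to x = -4.06, y would be about 9.0185' — the premise is untested.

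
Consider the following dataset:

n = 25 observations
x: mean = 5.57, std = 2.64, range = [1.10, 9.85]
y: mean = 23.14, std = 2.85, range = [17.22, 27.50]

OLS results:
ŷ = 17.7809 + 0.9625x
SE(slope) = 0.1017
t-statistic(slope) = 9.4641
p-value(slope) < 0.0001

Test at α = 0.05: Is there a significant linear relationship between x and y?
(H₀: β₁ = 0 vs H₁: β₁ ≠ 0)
p-value < 0.0001 < α = 0.05, so we reject H₀. The relationship is significant.

Hypothesis test for the slope coefficient:

H₀: β₁ = 0 (no linear relationship)
H₁: β₁ ≠ 0 (linear relationship exists)

Test statistic: t = β̂₁ / SE(β̂₁) = 0.9625 / 0.1017 = 9.4641

With df = 23, the two-sided p-value for |t| = 9.4641 is <0.0001.

Decision rule: reject H₀ if p-value < α.
p-value < 0.0001 < α = 0.05 → reject H₀.

There is sufficient evidence at the 5% significance level to conclude that a linear relationship exists between x and y.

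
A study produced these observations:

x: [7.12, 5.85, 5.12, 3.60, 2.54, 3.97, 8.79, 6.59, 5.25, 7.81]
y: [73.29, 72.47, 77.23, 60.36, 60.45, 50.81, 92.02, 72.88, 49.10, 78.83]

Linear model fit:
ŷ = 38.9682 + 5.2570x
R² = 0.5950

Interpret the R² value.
About 59.50% of the variability in y is accounted for by the regression on x (R² = 0.5950) — a moderate linear fit.

The coefficient of determination R² is the fraction of the total variation in y that the fitted line accounts for.

Here R² = 0.5950:
- Explained: 59.50% of the variation in y
- Unexplained (residual): 100% − 59.50% = 40.50%
- Rule of thumb (below 0.3 weak; 0.3 to below 0.7 moderate; 0.7 and above strong) → moderate

Equivalently, for simple linear regression R² = r², so |r| = √0.5950 ≈ 0.7714.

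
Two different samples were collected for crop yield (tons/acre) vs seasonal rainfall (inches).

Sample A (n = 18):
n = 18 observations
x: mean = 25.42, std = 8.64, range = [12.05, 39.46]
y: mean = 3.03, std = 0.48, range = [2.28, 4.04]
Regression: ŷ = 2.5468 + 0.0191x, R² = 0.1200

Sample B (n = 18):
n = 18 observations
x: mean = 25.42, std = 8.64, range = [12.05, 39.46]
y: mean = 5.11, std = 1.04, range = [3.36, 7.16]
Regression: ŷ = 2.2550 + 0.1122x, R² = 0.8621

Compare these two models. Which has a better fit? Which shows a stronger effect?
Model B has the better fit (R² = 0.8621 vs 0.1200). Model B shows the stronger effect (|β₁| = 0.1122 vs 0.0191).

Model Comparison:

Fit — compare R²:
- Model A: R² = 0.1200 → 12.00% of variance in crop yield explained
- Model B: R² = 0.8621 → 86.21% of variance in crop yield explained
- 0.8621 > 0.1200 → Model B has the better fit

Which has the larger per-inch effect? (|β₁|)
- Model A: β₁ = 0.0191 → predicted crop yield rises 0.0191 tons/acre per additional inch of rainfall
- Model B: β₁ = 0.1122 → predicted crop yield rises 0.1122 tons/acre per additional inch of rainfall
- |0.0191| < |0.1122| → Model B shows the stronger marginal effect

Note: A better fit (higher R²) doesn't necessarily mean a more important relationship.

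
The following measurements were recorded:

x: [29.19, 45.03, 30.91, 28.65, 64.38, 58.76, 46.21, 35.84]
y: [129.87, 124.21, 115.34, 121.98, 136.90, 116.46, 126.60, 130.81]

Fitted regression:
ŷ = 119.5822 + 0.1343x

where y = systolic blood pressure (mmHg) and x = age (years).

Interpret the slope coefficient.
An increase of one year in age is associated with a 0.1343 mmHg increase in predicted blood pressure.

The slope coefficient β₁ = 0.1343 represents the marginal effect of age on blood pressure.

Interpretation:
- Age up by 1 year → predicted blood pressure increases by 0.1343 mmHg
- The effect is assumed constant over the observed range of x (linearity)
- The sign (+) gives the direction; the magnitude 0.1343 gives the size of the effect per year

The intercept β₀ = 119.5822 is the predicted blood pressure when age = 0; since the smallest observed x is 28.65, this is an extrapolation and mainly anchors the line.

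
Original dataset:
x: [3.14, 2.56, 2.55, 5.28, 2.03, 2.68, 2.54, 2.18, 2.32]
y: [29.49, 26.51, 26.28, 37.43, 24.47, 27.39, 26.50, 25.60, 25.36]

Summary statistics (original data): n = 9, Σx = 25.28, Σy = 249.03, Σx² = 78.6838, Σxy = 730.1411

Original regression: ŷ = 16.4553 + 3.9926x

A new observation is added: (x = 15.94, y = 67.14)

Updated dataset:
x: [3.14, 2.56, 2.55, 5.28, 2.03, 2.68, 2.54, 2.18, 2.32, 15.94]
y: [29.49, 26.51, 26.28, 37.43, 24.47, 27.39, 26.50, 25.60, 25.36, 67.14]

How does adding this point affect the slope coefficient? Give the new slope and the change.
Adding the point moves β₁ from 3.9926 to 3.0523, i.e. it decreases by 0.9403 (-23.6%).

x = 15.94 lies well outside the original x-range [2.03, 5.28] (x̄ ≈ 2.81), so this observation has high leverage and can move the slope substantially.

Step 1: Update the sums with the new point (n goes from 9 to 10)
Σx  = 25.28 + 15.94 = 41.22
Σy  = 249.03 + 67.14 = 316.17
Σx² = 78.6838 + 15.94² = 78.6838 + 254.0836 = 332.7674
Σxy = 730.1411 + 15.94×67.14 = 730.1411 + 1070.2116 = 1800.3527

Step 2: Recompute the slope with b₁ = (nΣxy − ΣxΣy) / (nΣx² − (Σx)²)
Numerator   = 10×1800.3527 − 41.22×316.17 = 18003.5270 − 13032.5274 = 4970.9996
Denominator = 10×332.7674 − 41.22² = 3327.6740 − 1699.0884 = 1628.5856
b₁(new) = 4970.9996 / 1628.5856 = 3.0523

(Same formula on the original sums: (9×730.1411 − 25.28×249.03) / (9×78.6838 − 25.28²) = 275.7915 / 69.0758 = 3.9926, matching the given fit.)

Step 3: Change in slope
Δβ₁ = 3.0523 − 3.9926 = -0.9403
Relative change = -0.9403 / 3.9926 × 100% = -23.6%
→ the slope decreases when the point is added.

Because the point sits below the extension of the original line at a high-leverage x, it tilts the fit down.
In practice: refit with and without it and report both if conclusions differ; check such a point for data-entry or measurement error.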